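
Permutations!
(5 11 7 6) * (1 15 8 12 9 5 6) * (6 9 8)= (1 15 6 9 5 11 7)(8 12)= [0, 15, 2, 3, 4, 11, 9, 1, 12, 5, 10, 7, 8, 13, 14, 6]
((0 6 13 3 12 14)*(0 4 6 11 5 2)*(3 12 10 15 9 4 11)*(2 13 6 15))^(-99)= (15)(0 3 10 2)(5 13 12 14 11)= [3, 1, 0, 10, 4, 13, 6, 7, 8, 9, 2, 5, 14, 12, 11, 15]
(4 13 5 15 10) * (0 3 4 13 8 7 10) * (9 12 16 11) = [3, 1, 2, 4, 8, 15, 6, 10, 7, 12, 13, 9, 16, 5, 14, 0, 11] = (0 3 4 8 7 10 13 5 15)(9 12 16 11)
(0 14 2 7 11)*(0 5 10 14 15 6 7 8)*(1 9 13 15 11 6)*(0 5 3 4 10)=(0 11 3 4 10 14 2 8 5)(1 9 13 15)(6 7)=[11, 9, 8, 4, 10, 0, 7, 6, 5, 13, 14, 3, 12, 15, 2, 1]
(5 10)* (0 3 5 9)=(0 3 5 10 9)=[3, 1, 2, 5, 4, 10, 6, 7, 8, 0, 9]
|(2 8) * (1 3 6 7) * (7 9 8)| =|(1 3 6 9 8 2 7)| =7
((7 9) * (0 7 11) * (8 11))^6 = (0 7 9 8 11) = [7, 1, 2, 3, 4, 5, 6, 9, 11, 8, 10, 0]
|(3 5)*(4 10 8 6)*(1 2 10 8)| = 6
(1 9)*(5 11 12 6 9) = (1 5 11 12 6 9) = [0, 5, 2, 3, 4, 11, 9, 7, 8, 1, 10, 12, 6]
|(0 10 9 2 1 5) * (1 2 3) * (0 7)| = |(0 10 9 3 1 5 7)| = 7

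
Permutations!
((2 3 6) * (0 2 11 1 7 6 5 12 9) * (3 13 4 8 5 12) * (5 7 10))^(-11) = (0 4 6 10 12 2 8 11 5 9 13 7 1 3) = [4, 3, 8, 0, 6, 9, 10, 1, 11, 13, 12, 5, 2, 7]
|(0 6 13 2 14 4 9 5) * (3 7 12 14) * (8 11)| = 22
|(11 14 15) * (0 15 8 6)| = |(0 15 11 14 8 6)| = 6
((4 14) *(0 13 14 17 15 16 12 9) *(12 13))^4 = (0 12 9)(4 13 15)(14 16 17) = [12, 1, 2, 3, 13, 5, 6, 7, 8, 0, 10, 11, 9, 15, 16, 4, 17, 14]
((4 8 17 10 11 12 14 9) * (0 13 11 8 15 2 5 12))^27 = (17)(2 15 4 9 14 12 5) = [0, 1, 15, 3, 9, 2, 6, 7, 8, 14, 10, 11, 5, 13, 12, 4, 16, 17]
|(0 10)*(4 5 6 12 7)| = |(0 10)(4 5 6 12 7)| = 10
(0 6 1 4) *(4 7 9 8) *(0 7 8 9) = (9)(0 6 1 8 4 7) = [6, 8, 2, 3, 7, 5, 1, 0, 4, 9]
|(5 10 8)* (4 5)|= |(4 5 10 8)|= 4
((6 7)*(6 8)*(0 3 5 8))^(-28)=(0 5 6)(3 8 7)=[5, 1, 2, 8, 4, 6, 0, 3, 7]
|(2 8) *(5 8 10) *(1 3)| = |(1 3)(2 10 5 8)| = 4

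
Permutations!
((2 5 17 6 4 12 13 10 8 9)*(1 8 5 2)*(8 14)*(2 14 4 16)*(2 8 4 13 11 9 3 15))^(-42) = (1 16 4 10 3 11 17 2)(5 15 9 6 14 13 8 12) = [0, 16, 1, 11, 10, 15, 14, 7, 12, 6, 3, 17, 5, 8, 13, 9, 4, 2]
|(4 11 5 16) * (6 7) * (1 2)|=4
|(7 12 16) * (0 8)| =|(0 8)(7 12 16)| =6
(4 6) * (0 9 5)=(0 9 5)(4 6)=[9, 1, 2, 3, 6, 0, 4, 7, 8, 5]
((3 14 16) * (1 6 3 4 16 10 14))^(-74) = (16)(1 6 3) = [0, 6, 2, 1, 4, 5, 3, 7, 8, 9, 10, 11, 12, 13, 14, 15, 16]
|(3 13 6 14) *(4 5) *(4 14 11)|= 7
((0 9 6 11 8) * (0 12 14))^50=(0 9 6 11 8 12 14)=[9, 1, 2, 3, 4, 5, 11, 7, 12, 6, 10, 8, 14, 13, 0]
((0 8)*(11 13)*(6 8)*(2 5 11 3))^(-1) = (0 8 6)(2 3 13 11 5) = [8, 1, 3, 13, 4, 2, 0, 7, 6, 9, 10, 5, 12, 11]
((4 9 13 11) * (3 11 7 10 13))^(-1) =[0, 1, 2, 9, 11, 5, 6, 13, 8, 4, 7, 3, 12, 10] =(3 9 4 11)(7 13 10)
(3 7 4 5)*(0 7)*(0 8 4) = (0 7)(3 8 4 5) = [7, 1, 2, 8, 5, 3, 6, 0, 4]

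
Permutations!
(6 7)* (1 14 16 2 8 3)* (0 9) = (0 9)(1 14 16 2 8 3)(6 7) = [9, 14, 8, 1, 4, 5, 7, 6, 3, 0, 10, 11, 12, 13, 16, 15, 2]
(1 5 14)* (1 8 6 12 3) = (1 5 14 8 6 12 3) = [0, 5, 2, 1, 4, 14, 12, 7, 6, 9, 10, 11, 3, 13, 8]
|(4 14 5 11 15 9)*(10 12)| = 6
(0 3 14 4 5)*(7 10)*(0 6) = (0 3 14 4 5 6)(7 10) = [3, 1, 2, 14, 5, 6, 0, 10, 8, 9, 7, 11, 12, 13, 4]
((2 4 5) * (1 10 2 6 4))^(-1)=[0, 2, 10, 3, 6, 4, 5, 7, 8, 9, 1]=(1 2 10)(4 6 5)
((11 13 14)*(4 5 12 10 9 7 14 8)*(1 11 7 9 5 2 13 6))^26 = (14)(1 6 11)(2 8)(4 13)(5 10 12) = [0, 6, 8, 3, 13, 10, 11, 7, 2, 9, 12, 1, 5, 4, 14]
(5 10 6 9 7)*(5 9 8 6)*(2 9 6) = (2 9 7 6 8)(5 10) = [0, 1, 9, 3, 4, 10, 8, 6, 2, 7, 5]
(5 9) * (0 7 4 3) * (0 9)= (0 7 4 3 9 5)= [7, 1, 2, 9, 3, 0, 6, 4, 8, 5]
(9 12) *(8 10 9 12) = [0, 1, 2, 3, 4, 5, 6, 7, 10, 8, 9, 11, 12] = (12)(8 10 9)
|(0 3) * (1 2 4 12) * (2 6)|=|(0 3)(1 6 2 4 12)|=10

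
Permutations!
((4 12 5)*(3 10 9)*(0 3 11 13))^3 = (0 9)(3 11)(10 13) = [9, 1, 2, 11, 4, 5, 6, 7, 8, 0, 13, 3, 12, 10]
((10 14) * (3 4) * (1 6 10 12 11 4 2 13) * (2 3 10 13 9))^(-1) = [0, 13, 9, 3, 11, 5, 1, 7, 8, 2, 4, 12, 14, 6, 10] = (1 13 6)(2 9)(4 11 12 14 10)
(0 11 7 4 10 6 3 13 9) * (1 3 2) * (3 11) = (0 3 13 9)(1 11 7 4 10 6 2) = [3, 11, 1, 13, 10, 5, 2, 4, 8, 0, 6, 7, 12, 9]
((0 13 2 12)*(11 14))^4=(14)=[0, 1, 2, 3, 4, 5, 6, 7, 8, 9, 10, 11, 12, 13, 14]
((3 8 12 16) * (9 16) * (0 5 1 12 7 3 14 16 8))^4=(16)(0 9)(1 7)(3 12)(5 8)=[9, 7, 2, 12, 4, 8, 6, 1, 5, 0, 10, 11, 3, 13, 14, 15, 16]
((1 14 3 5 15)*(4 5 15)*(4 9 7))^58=(1 3)(4 9)(5 7)(14 15)=[0, 3, 2, 1, 9, 7, 6, 5, 8, 4, 10, 11, 12, 13, 15, 14]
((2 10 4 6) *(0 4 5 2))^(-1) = (0 6 4)(2 5 10) = [6, 1, 5, 3, 0, 10, 4, 7, 8, 9, 2]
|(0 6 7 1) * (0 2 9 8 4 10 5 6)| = |(1 2 9 8 4 10 5 6 7)| = 9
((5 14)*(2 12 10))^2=(14)(2 10 12)=[0, 1, 10, 3, 4, 5, 6, 7, 8, 9, 12, 11, 2, 13, 14]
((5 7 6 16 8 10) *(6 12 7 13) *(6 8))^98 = (16)(5 8)(10 13) = [0, 1, 2, 3, 4, 8, 6, 7, 5, 9, 13, 11, 12, 10, 14, 15, 16]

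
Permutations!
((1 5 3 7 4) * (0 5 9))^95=(0 4 5 1 3 9 7)=[4, 3, 2, 9, 5, 1, 6, 0, 8, 7]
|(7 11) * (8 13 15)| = |(7 11)(8 13 15)| = 6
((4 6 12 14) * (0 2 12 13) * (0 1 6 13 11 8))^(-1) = (0 8 11 6 1 13 4 14 12 2) = [8, 13, 0, 3, 14, 5, 1, 7, 11, 9, 10, 6, 2, 4, 12]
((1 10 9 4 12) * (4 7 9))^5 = (1 10 4 12)(7 9) = [0, 10, 2, 3, 12, 5, 6, 9, 8, 7, 4, 11, 1]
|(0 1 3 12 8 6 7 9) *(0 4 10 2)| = 11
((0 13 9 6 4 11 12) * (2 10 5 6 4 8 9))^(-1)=(0 12 11 4 9 8 6 5 10 2 13)=[12, 1, 13, 3, 9, 10, 5, 7, 6, 8, 2, 4, 11, 0]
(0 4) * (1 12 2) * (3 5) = (0 4)(1 12 2)(3 5) = [4, 12, 1, 5, 0, 3, 6, 7, 8, 9, 10, 11, 2]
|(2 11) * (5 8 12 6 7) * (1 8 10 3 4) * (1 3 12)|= |(1 8)(2 11)(3 4)(5 10 12 6 7)|= 10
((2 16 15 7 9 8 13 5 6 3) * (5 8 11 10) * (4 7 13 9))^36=(2 13 11 6 16 8 10 3 15 9 5)=[0, 1, 13, 15, 4, 2, 16, 7, 10, 5, 3, 6, 12, 11, 14, 9, 8]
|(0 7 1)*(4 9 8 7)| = |(0 4 9 8 7 1)| = 6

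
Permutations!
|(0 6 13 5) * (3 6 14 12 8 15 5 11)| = 12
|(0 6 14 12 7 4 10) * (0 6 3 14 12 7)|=8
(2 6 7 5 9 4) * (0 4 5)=(0 4 2 6 7)(5 9)=[4, 1, 6, 3, 2, 9, 7, 0, 8, 5]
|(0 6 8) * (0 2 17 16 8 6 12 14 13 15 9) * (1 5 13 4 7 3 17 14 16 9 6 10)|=|(0 12 16 8 2 14 4 7 3 17 9)(1 5 13 15 6 10)|=66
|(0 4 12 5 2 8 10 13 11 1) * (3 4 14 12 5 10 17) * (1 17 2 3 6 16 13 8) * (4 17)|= |(0 14 12 10 8 2 1)(3 17 6 16 13 11 4 5)|= 56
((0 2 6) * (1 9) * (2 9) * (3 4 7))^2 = (0 1 6 9 2)(3 7 4) = [1, 6, 0, 7, 3, 5, 9, 4, 8, 2]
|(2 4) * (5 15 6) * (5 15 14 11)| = 6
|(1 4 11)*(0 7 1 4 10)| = 4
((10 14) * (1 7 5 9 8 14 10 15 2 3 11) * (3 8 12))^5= (1 3 9 7 11 12 5)(2 8 14 15)= [0, 3, 8, 9, 4, 1, 6, 11, 14, 7, 10, 12, 5, 13, 15, 2]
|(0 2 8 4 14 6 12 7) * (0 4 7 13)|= |(0 2 8 7 4 14 6 12 13)|= 9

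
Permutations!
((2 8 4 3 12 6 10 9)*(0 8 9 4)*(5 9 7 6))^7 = (0 8)(2 5 3 10 7 9 12 4 6) = [8, 1, 5, 10, 6, 3, 2, 9, 0, 12, 7, 11, 4]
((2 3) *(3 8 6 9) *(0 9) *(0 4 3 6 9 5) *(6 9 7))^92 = (9)(2 7 4)(3 8 6) = [0, 1, 7, 8, 2, 5, 3, 4, 6, 9]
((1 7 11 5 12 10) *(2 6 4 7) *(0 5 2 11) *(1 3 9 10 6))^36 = (12) = [0, 1, 2, 3, 4, 5, 6, 7, 8, 9, 10, 11, 12]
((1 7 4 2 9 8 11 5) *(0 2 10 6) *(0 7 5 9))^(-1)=(0 2)(1 5)(4 7 6 10)(8 9 11)=[2, 5, 0, 3, 7, 1, 10, 6, 9, 11, 4, 8]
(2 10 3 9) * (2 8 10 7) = (2 7)(3 9 8 10) = [0, 1, 7, 9, 4, 5, 6, 2, 10, 8, 3]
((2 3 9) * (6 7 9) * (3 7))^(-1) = (2 9 7)(3 6) = [0, 1, 9, 6, 4, 5, 3, 2, 8, 7]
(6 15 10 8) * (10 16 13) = [0, 1, 2, 3, 4, 5, 15, 7, 6, 9, 8, 11, 12, 10, 14, 16, 13] = (6 15 16 13 10 8)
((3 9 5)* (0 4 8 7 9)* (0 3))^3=(0 7)(4 9)(5 8)=[7, 1, 2, 3, 9, 8, 6, 0, 5, 4]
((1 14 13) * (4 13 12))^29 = (1 13 4 12 14) = [0, 13, 2, 3, 12, 5, 6, 7, 8, 9, 10, 11, 14, 4, 1]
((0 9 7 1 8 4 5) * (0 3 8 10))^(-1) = (0 10 1 7 9)(3 5 4 8) = [10, 7, 2, 5, 8, 4, 6, 9, 3, 0, 1]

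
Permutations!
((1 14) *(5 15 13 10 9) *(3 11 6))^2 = (3 6 11)(5 13 9 15 10) = [0, 1, 2, 6, 4, 13, 11, 7, 8, 15, 5, 3, 12, 9, 14, 10]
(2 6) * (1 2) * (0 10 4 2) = (0 10 4 2 6 1) = [10, 0, 6, 3, 2, 5, 1, 7, 8, 9, 4]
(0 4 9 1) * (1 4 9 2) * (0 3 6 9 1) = (0 1 3 6 9 4 2) = [1, 3, 0, 6, 2, 5, 9, 7, 8, 4]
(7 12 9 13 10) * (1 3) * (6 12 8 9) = (1 3)(6 12)(7 8 9 13 10) = [0, 3, 2, 1, 4, 5, 12, 8, 9, 13, 7, 11, 6, 10]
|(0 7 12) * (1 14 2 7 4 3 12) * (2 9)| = 20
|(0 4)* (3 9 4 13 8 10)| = 7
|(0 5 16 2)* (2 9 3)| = |(0 5 16 9 3 2)| = 6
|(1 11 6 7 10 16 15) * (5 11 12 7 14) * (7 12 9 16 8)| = 12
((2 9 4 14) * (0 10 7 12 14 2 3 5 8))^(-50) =(0 5 14 7)(2 9 4)(3 12 10 8) =[5, 1, 9, 12, 2, 14, 6, 0, 3, 4, 8, 11, 10, 13, 7]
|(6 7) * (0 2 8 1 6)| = |(0 2 8 1 6 7)| = 6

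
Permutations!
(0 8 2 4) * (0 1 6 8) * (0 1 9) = (0 1 6 8 2 4 9) = [1, 6, 4, 3, 9, 5, 8, 7, 2, 0]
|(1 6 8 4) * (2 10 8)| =6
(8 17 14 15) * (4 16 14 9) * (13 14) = (4 16 13 14 15 8 17 9) = [0, 1, 2, 3, 16, 5, 6, 7, 17, 4, 10, 11, 12, 14, 15, 8, 13, 9]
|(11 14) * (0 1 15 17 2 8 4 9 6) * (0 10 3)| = |(0 1 15 17 2 8 4 9 6 10 3)(11 14)| = 22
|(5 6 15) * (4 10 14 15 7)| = |(4 10 14 15 5 6 7)| = 7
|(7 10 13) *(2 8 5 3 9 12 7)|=|(2 8 5 3 9 12 7 10 13)|=9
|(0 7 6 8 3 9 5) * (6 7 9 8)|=|(0 9 5)(3 8)|=6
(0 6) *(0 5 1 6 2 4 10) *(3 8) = (0 2 4 10)(1 6 5)(3 8) = [2, 6, 4, 8, 10, 1, 5, 7, 3, 9, 0]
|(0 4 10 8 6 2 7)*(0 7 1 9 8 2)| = |(0 4 10 2 1 9 8 6)| = 8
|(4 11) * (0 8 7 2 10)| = |(0 8 7 2 10)(4 11)| = 10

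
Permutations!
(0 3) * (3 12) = (0 12 3) = [12, 1, 2, 0, 4, 5, 6, 7, 8, 9, 10, 11, 3]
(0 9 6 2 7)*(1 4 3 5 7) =(0 9 6 2 1 4 3 5 7) =[9, 4, 1, 5, 3, 7, 2, 0, 8, 6]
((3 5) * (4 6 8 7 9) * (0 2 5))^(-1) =(0 3 5 2)(4 9 7 8 6) =[3, 1, 0, 5, 9, 2, 4, 8, 6, 7]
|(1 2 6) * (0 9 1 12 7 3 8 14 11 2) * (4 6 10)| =30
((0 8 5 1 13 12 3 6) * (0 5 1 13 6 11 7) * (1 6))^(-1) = (0 7 11 3 12 13 5 6 8) = [7, 1, 2, 12, 4, 6, 8, 11, 0, 9, 10, 3, 13, 5]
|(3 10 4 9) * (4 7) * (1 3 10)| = |(1 3)(4 9 10 7)| = 4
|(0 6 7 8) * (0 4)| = 5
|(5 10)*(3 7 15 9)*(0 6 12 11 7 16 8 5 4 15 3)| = |(0 6 12 11 7 3 16 8 5 10 4 15 9)| = 13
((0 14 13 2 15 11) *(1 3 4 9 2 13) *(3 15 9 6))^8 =(0 15 14 11 1)(3 6 4) =[15, 0, 2, 6, 3, 5, 4, 7, 8, 9, 10, 1, 12, 13, 11, 14]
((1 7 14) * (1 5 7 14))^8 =[0, 1, 2, 3, 4, 5, 6, 7, 8, 9, 10, 11, 12, 13, 14] =(14)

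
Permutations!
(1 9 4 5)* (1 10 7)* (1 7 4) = (1 9)(4 5 10) = [0, 9, 2, 3, 5, 10, 6, 7, 8, 1, 4]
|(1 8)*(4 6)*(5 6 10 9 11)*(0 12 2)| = 6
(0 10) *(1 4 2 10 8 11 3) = (0 8 11 3 1 4 2 10) = [8, 4, 10, 1, 2, 5, 6, 7, 11, 9, 0, 3]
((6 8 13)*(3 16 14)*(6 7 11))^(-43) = [0, 1, 2, 14, 4, 5, 13, 6, 7, 9, 10, 8, 12, 11, 16, 15, 3] = (3 14 16)(6 13 11 8 7)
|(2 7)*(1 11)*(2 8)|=|(1 11)(2 7 8)|=6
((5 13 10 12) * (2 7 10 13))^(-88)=[0, 1, 10, 3, 4, 7, 6, 12, 8, 9, 5, 11, 2, 13]=(13)(2 10 5 7 12)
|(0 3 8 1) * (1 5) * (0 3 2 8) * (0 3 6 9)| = |(0 2 8 5 1 6 9)| = 7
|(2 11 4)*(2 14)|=4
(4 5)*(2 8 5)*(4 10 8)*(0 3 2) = [3, 1, 4, 2, 0, 10, 6, 7, 5, 9, 8] = (0 3 2 4)(5 10 8)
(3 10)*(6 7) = [0, 1, 2, 10, 4, 5, 7, 6, 8, 9, 3] = (3 10)(6 7)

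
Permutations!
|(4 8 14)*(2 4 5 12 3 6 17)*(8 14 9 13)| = 24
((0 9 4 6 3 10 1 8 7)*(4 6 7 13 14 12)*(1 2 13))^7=(0 14 3 7 13 6 4 2 9 12 10)(1 8)=[14, 8, 9, 7, 2, 5, 4, 13, 1, 12, 0, 11, 10, 6, 3]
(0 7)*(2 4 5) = [7, 1, 4, 3, 5, 2, 6, 0] = (0 7)(2 4 5)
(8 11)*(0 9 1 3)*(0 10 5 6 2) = (0 9 1 3 10 5 6 2)(8 11) = [9, 3, 0, 10, 4, 6, 2, 7, 11, 1, 5, 8]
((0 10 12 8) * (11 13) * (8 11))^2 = (0 12 13)(8 10 11) = [12, 1, 2, 3, 4, 5, 6, 7, 10, 9, 11, 8, 13, 0]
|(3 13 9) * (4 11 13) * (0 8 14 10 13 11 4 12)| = 8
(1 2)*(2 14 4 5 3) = (1 14 4 5 3 2) = [0, 14, 1, 2, 5, 3, 6, 7, 8, 9, 10, 11, 12, 13, 4]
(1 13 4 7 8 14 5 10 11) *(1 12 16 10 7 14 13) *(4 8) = (4 14 5 7)(8 13)(10 11 12 16) = [0, 1, 2, 3, 14, 7, 6, 4, 13, 9, 11, 12, 16, 8, 5, 15, 10]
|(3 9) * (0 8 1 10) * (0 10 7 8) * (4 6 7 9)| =7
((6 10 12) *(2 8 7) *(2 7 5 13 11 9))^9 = (2 13)(5 9)(8 11) = [0, 1, 13, 3, 4, 9, 6, 7, 11, 5, 10, 8, 12, 2]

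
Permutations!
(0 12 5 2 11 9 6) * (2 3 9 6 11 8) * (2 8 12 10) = (0 10 2 12 5 3 9 11 6) = [10, 1, 12, 9, 4, 3, 0, 7, 8, 11, 2, 6, 5]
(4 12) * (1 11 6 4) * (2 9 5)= (1 11 6 4 12)(2 9 5)= [0, 11, 9, 3, 12, 2, 4, 7, 8, 5, 10, 6, 1]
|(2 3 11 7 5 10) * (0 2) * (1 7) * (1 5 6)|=6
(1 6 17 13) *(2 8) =(1 6 17 13)(2 8) =[0, 6, 8, 3, 4, 5, 17, 7, 2, 9, 10, 11, 12, 1, 14, 15, 16, 13]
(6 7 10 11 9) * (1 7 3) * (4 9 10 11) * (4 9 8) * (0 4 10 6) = [4, 7, 2, 1, 8, 5, 3, 11, 10, 0, 9, 6] = (0 4 8 10 9)(1 7 11 6 3)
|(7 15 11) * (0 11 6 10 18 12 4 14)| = |(0 11 7 15 6 10 18 12 4 14)| = 10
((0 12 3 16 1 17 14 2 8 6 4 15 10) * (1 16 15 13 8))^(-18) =[3, 14, 17, 10, 8, 5, 13, 7, 4, 9, 12, 11, 15, 6, 1, 0, 16, 2] =(0 3 10 12 15)(1 14)(2 17)(4 8)(6 13)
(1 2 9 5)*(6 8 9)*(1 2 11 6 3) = (1 11 6 8 9 5 2 3) = [0, 11, 3, 1, 4, 2, 8, 7, 9, 5, 10, 6]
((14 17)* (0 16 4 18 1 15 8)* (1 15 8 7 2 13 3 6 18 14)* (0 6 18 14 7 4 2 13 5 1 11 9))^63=(0 17 8 2 9 14 1 16 11 6 5)(3 4)(7 18)(13 15)=[17, 16, 9, 4, 3, 0, 5, 18, 2, 14, 10, 6, 12, 15, 1, 13, 11, 8, 7]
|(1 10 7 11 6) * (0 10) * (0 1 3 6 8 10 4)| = |(0 4)(3 6)(7 11 8 10)| = 4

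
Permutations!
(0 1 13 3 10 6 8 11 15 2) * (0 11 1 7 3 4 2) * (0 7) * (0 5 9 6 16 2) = [5, 13, 11, 10, 0, 9, 8, 3, 1, 6, 16, 15, 12, 4, 14, 7, 2] = (0 5 9 6 8 1 13 4)(2 11 15 7 3 10 16)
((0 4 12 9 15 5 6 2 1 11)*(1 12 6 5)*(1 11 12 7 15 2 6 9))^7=[0, 12, 2, 3, 4, 5, 6, 7, 8, 9, 10, 11, 1, 13, 14, 15]=(15)(1 12)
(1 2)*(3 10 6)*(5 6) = [0, 2, 1, 10, 4, 6, 3, 7, 8, 9, 5] = (1 2)(3 10 5 6)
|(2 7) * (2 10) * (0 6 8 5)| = |(0 6 8 5)(2 7 10)| = 12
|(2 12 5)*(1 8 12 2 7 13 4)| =|(1 8 12 5 7 13 4)| =7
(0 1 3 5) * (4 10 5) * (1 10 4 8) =[10, 3, 2, 8, 4, 0, 6, 7, 1, 9, 5] =(0 10 5)(1 3 8)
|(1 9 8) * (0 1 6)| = 5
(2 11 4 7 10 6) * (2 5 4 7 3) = (2 11 7 10 6 5 4 3) = [0, 1, 11, 2, 3, 4, 5, 10, 8, 9, 6, 7]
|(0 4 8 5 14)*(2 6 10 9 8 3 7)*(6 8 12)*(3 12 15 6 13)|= 20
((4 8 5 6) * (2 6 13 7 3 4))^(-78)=(13)=[0, 1, 2, 3, 4, 5, 6, 7, 8, 9, 10, 11, 12, 13]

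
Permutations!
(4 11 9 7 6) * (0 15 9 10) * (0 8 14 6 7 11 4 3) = [15, 1, 2, 0, 4, 5, 3, 7, 14, 11, 8, 10, 12, 13, 6, 9] = (0 15 9 11 10 8 14 6 3)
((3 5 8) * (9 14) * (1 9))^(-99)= (14)= [0, 1, 2, 3, 4, 5, 6, 7, 8, 9, 10, 11, 12, 13, 14]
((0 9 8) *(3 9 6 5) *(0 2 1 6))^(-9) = (1 8 3 6 2 9 5) = [0, 8, 9, 6, 4, 1, 2, 7, 3, 5]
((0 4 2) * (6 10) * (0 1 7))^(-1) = [7, 2, 4, 3, 0, 5, 10, 1, 8, 9, 6] = (0 7 1 2 4)(6 10)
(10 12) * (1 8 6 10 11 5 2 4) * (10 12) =(1 8 6 12 11 5 2 4) =[0, 8, 4, 3, 1, 2, 12, 7, 6, 9, 10, 5, 11]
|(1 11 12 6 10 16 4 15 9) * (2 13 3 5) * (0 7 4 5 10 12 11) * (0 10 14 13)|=30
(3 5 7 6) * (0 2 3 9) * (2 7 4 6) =[7, 1, 3, 5, 6, 4, 9, 2, 8, 0] =(0 7 2 3 5 4 6 9)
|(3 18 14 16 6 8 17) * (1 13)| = |(1 13)(3 18 14 16 6 8 17)| = 14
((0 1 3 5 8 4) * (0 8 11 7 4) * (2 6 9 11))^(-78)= (0 8 4 7 11 9 6 2 5 3 1)= [8, 0, 5, 1, 7, 3, 2, 11, 4, 6, 10, 9]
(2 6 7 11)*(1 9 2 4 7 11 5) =(1 9 2 6 11 4 7 5) =[0, 9, 6, 3, 7, 1, 11, 5, 8, 2, 10, 4]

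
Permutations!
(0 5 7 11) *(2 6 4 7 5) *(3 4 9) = (0 2 6 9 3 4 7 11) = [2, 1, 6, 4, 7, 5, 9, 11, 8, 3, 10, 0]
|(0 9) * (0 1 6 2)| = |(0 9 1 6 2)| = 5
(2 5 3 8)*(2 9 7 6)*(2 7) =(2 5 3 8 9)(6 7) =[0, 1, 5, 8, 4, 3, 7, 6, 9, 2]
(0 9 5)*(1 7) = (0 9 5)(1 7) = [9, 7, 2, 3, 4, 0, 6, 1, 8, 5]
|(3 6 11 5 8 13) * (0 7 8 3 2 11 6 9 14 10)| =|(0 7 8 13 2 11 5 3 9 14 10)| =11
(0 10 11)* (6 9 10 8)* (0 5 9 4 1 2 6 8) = (1 2 6 4)(5 9 10 11) = [0, 2, 6, 3, 1, 9, 4, 7, 8, 10, 11, 5]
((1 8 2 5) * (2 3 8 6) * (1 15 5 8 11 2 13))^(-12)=[0, 1, 2, 3, 4, 5, 6, 7, 8, 9, 10, 11, 12, 13, 14, 15]=(15)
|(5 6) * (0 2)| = 2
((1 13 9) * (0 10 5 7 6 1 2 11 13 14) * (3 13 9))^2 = [5, 0, 9, 3, 4, 6, 14, 1, 8, 11, 7, 2, 12, 13, 10] = (0 5 6 14 10 7 1)(2 9 11)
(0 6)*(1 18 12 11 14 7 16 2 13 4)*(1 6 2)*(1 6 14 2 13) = (0 13 4 14 7 16 6)(1 18 12 11 2) = [13, 18, 1, 3, 14, 5, 0, 16, 8, 9, 10, 2, 11, 4, 7, 15, 6, 17, 12]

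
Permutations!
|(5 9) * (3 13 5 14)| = |(3 13 5 9 14)| = 5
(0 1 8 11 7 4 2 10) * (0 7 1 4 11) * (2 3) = [4, 8, 10, 2, 3, 5, 6, 11, 0, 9, 7, 1] = (0 4 3 2 10 7 11 1 8)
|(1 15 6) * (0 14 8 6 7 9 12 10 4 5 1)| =8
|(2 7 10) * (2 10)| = 2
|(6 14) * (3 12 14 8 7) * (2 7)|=7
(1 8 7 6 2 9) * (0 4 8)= (0 4 8 7 6 2 9 1)= [4, 0, 9, 3, 8, 5, 2, 6, 7, 1]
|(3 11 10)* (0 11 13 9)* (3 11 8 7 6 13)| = |(0 8 7 6 13 9)(10 11)| = 6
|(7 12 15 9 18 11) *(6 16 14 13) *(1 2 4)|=12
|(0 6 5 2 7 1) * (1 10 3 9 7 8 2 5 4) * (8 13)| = 12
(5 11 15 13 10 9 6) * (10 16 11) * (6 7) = (5 10 9 7 6)(11 15 13 16) = [0, 1, 2, 3, 4, 10, 5, 6, 8, 7, 9, 15, 12, 16, 14, 13, 11]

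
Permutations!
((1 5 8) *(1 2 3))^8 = (1 2 5 3 8) = [0, 2, 5, 8, 4, 3, 6, 7, 1]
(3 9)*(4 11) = (3 9)(4 11) = [0, 1, 2, 9, 11, 5, 6, 7, 8, 3, 10, 4]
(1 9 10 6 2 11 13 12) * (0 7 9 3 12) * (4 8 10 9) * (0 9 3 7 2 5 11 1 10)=(0 2 1 7 4 8)(3 12 10 6 5 11 13 9)=[2, 7, 1, 12, 8, 11, 5, 4, 0, 3, 6, 13, 10, 9]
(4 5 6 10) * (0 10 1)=(0 10 4 5 6 1)=[10, 0, 2, 3, 5, 6, 1, 7, 8, 9, 4]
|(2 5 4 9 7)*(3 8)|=10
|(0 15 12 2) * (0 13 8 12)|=4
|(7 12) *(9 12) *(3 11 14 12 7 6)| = 10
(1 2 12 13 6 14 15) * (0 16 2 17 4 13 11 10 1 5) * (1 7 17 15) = [16, 15, 12, 3, 13, 0, 14, 17, 8, 9, 7, 10, 11, 6, 1, 5, 2, 4] = (0 16 2 12 11 10 7 17 4 13 6 14 1 15 5)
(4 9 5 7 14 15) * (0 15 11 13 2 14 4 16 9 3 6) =[15, 1, 14, 6, 3, 7, 0, 4, 8, 5, 10, 13, 12, 2, 11, 16, 9] =(0 15 16 9 5 7 4 3 6)(2 14 11 13)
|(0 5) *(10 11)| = |(0 5)(10 11)| = 2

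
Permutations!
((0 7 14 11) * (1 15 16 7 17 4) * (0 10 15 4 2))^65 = [2, 4, 17, 3, 1, 5, 6, 16, 8, 9, 11, 14, 12, 13, 7, 10, 15, 0] = (0 2 17)(1 4)(7 16 15 10 11 14)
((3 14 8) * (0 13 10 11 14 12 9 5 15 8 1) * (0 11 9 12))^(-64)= [0, 14, 2, 3, 4, 5, 6, 7, 8, 9, 10, 1, 12, 13, 11, 15]= (15)(1 14 11)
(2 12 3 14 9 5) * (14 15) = [0, 1, 12, 15, 4, 2, 6, 7, 8, 5, 10, 11, 3, 13, 9, 14] = (2 12 3 15 14 9 5)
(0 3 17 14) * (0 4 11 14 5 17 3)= (4 11 14)(5 17)= [0, 1, 2, 3, 11, 17, 6, 7, 8, 9, 10, 14, 12, 13, 4, 15, 16, 5]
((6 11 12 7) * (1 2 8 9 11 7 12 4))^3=(12)(1 9)(2 11)(4 8)(6 7)=[0, 9, 11, 3, 8, 5, 7, 6, 4, 1, 10, 2, 12]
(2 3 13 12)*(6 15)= (2 3 13 12)(6 15)= [0, 1, 3, 13, 4, 5, 15, 7, 8, 9, 10, 11, 2, 12, 14, 6]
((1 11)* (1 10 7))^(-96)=[0, 1, 2, 3, 4, 5, 6, 7, 8, 9, 10, 11]=(11)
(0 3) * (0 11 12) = (0 3 11 12) = [3, 1, 2, 11, 4, 5, 6, 7, 8, 9, 10, 12, 0]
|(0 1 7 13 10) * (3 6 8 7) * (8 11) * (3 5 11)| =|(0 1 5 11 8 7 13 10)(3 6)| =8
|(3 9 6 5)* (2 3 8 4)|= 7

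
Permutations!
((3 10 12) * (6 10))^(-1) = (3 12 10 6) = [0, 1, 2, 12, 4, 5, 3, 7, 8, 9, 6, 11, 10]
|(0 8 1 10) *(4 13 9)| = 12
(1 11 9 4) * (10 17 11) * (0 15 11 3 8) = (0 15 11 9 4 1 10 17 3 8) = [15, 10, 2, 8, 1, 5, 6, 7, 0, 4, 17, 9, 12, 13, 14, 11, 16, 3]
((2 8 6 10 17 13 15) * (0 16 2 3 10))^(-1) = [6, 1, 16, 15, 4, 5, 8, 7, 2, 9, 3, 11, 12, 17, 14, 13, 0, 10] = (0 6 8 2 16)(3 15 13 17 10)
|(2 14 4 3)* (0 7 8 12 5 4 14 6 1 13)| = 11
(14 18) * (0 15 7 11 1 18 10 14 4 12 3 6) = (0 15 7 11 1 18 4 12 3 6)(10 14) = [15, 18, 2, 6, 12, 5, 0, 11, 8, 9, 14, 1, 3, 13, 10, 7, 16, 17, 4]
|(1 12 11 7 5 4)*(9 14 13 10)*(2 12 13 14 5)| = |(14)(1 13 10 9 5 4)(2 12 11 7)| = 12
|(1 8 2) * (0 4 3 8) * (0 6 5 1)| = 15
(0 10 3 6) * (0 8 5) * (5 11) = (0 10 3 6 8 11 5) = [10, 1, 2, 6, 4, 0, 8, 7, 11, 9, 3, 5]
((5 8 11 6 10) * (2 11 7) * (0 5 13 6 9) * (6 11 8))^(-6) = [5, 1, 2, 3, 4, 6, 10, 7, 8, 0, 13, 9, 12, 11] = (0 5 6 10 13 11 9)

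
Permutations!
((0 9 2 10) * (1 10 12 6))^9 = (0 2 6 10 9 12 1) = [2, 0, 6, 3, 4, 5, 10, 7, 8, 12, 9, 11, 1]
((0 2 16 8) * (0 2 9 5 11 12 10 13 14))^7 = (0 14 13 10 12 11 5 9)(2 16 8) = [14, 1, 16, 3, 4, 9, 6, 7, 2, 0, 12, 5, 11, 10, 13, 15, 8]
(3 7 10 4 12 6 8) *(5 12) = [0, 1, 2, 7, 5, 12, 8, 10, 3, 9, 4, 11, 6] = (3 7 10 4 5 12 6 8)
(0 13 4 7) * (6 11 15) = (0 13 4 7)(6 11 15) = [13, 1, 2, 3, 7, 5, 11, 0, 8, 9, 10, 15, 12, 4, 14, 6]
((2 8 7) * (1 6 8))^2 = (1 8 2 6 7) = [0, 8, 6, 3, 4, 5, 7, 1, 2]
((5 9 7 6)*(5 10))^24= (5 10 6 7 9)= [0, 1, 2, 3, 4, 10, 7, 9, 8, 5, 6]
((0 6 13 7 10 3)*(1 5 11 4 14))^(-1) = (0 3 10 7 13 6)(1 14 4 11 5) = [3, 14, 2, 10, 11, 1, 0, 13, 8, 9, 7, 5, 12, 6, 4]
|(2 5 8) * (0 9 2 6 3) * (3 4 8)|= 15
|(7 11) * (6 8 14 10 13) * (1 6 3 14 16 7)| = 12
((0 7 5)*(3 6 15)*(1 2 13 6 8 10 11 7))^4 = (0 6 10)(1 15 11)(2 3 7)(5 13 8) = [6, 15, 3, 7, 4, 13, 10, 2, 5, 9, 0, 1, 12, 8, 14, 11]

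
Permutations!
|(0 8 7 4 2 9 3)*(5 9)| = 8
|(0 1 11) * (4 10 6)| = |(0 1 11)(4 10 6)| = 3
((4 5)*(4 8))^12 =(8) =[0, 1, 2, 3, 4, 5, 6, 7, 8]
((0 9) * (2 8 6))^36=(9)=[0, 1, 2, 3, 4, 5, 6, 7, 8, 9]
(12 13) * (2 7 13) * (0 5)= (0 5)(2 7 13 12)= [5, 1, 7, 3, 4, 0, 6, 13, 8, 9, 10, 11, 2, 12]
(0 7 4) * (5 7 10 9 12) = (0 10 9 12 5 7 4) = [10, 1, 2, 3, 0, 7, 6, 4, 8, 12, 9, 11, 5]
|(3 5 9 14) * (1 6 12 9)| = |(1 6 12 9 14 3 5)| = 7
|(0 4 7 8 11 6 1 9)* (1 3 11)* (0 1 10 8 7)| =6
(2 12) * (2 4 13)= (2 12 4 13)= [0, 1, 12, 3, 13, 5, 6, 7, 8, 9, 10, 11, 4, 2]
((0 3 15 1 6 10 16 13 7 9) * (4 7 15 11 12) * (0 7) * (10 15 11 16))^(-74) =(0 13 4 16 12 3 11)(1 6 15) =[13, 6, 2, 11, 16, 5, 15, 7, 8, 9, 10, 0, 3, 4, 14, 1, 12]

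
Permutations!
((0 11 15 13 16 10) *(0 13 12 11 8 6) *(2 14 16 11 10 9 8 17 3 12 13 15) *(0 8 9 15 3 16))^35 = (0 15 2 17 13 14 16 11)(3 10 12)(6 8) = [15, 1, 17, 10, 4, 5, 8, 7, 6, 9, 12, 0, 3, 14, 16, 2, 11, 13]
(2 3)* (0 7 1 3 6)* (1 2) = (0 7 2 6)(1 3) = [7, 3, 6, 1, 4, 5, 0, 2]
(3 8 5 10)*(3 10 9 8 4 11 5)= (3 4 11 5 9 8)= [0, 1, 2, 4, 11, 9, 6, 7, 3, 8, 10, 5]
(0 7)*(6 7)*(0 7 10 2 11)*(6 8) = (0 8 6 10 2 11) = [8, 1, 11, 3, 4, 5, 10, 7, 6, 9, 2, 0]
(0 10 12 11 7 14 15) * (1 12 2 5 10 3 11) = [3, 12, 5, 11, 4, 10, 6, 14, 8, 9, 2, 7, 1, 13, 15, 0] = (0 3 11 7 14 15)(1 12)(2 5 10)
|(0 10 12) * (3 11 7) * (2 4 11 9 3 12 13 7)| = |(0 10 13 7 12)(2 4 11)(3 9)| = 30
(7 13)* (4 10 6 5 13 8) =(4 10 6 5 13 7 8) =[0, 1, 2, 3, 10, 13, 5, 8, 4, 9, 6, 11, 12, 7]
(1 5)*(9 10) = (1 5)(9 10) = [0, 5, 2, 3, 4, 1, 6, 7, 8, 10, 9]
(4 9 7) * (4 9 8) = (4 8)(7 9) = [0, 1, 2, 3, 8, 5, 6, 9, 4, 7]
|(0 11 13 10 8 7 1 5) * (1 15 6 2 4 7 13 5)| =15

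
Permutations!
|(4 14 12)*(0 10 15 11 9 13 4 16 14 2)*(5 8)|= |(0 10 15 11 9 13 4 2)(5 8)(12 16 14)|= 24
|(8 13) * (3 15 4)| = |(3 15 4)(8 13)| = 6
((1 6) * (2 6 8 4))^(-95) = (8) = [0, 1, 2, 3, 4, 5, 6, 7, 8]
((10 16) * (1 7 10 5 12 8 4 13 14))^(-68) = (1 10 5 8 13)(4 14 7 16 12) = [0, 10, 2, 3, 14, 8, 6, 16, 13, 9, 5, 11, 4, 1, 7, 15, 12]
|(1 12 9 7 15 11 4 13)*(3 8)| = 8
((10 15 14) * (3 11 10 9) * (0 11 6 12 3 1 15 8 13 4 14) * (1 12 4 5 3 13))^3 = (0 8)(1 11)(3 14 13 6 9 5 4 12)(10 15) = [8, 11, 2, 14, 12, 4, 9, 7, 0, 5, 15, 1, 3, 6, 13, 10]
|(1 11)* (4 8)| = |(1 11)(4 8)| = 2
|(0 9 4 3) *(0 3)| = 3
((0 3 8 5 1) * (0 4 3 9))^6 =(9)(1 4 3 8 5) =[0, 4, 2, 8, 3, 1, 6, 7, 5, 9]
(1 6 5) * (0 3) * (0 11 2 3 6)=(0 6 5 1)(2 3 11)=[6, 0, 3, 11, 4, 1, 5, 7, 8, 9, 10, 2]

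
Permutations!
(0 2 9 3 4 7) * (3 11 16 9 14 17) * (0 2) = (2 14 17 3 4 7)(9 11 16) = [0, 1, 14, 4, 7, 5, 6, 2, 8, 11, 10, 16, 12, 13, 17, 15, 9, 3]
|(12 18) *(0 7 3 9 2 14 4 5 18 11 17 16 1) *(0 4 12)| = 14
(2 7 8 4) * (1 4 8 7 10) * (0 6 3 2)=(0 6 3 2 10 1 4)=[6, 4, 10, 2, 0, 5, 3, 7, 8, 9, 1]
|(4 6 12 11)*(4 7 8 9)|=7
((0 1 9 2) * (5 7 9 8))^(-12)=(0 8 7 2 1 5 9)=[8, 5, 1, 3, 4, 9, 6, 2, 7, 0]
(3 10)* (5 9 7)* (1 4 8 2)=(1 4 8 2)(3 10)(5 9 7)=[0, 4, 1, 10, 8, 9, 6, 5, 2, 7, 3]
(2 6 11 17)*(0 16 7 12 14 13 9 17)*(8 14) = (0 16 7 12 8 14 13 9 17 2 6 11) = [16, 1, 6, 3, 4, 5, 11, 12, 14, 17, 10, 0, 8, 9, 13, 15, 7, 2]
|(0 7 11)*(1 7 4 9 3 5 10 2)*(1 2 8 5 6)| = |(0 4 9 3 6 1 7 11)(5 10 8)| = 24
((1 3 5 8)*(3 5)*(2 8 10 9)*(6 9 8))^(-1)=(1 8 10 5)(2 9 6)=[0, 8, 9, 3, 4, 1, 2, 7, 10, 6, 5]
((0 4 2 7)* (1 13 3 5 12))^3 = (0 7 2 4)(1 5 13 12 3) = [7, 5, 4, 1, 0, 13, 6, 2, 8, 9, 10, 11, 3, 12]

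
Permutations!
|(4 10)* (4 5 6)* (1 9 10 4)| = |(1 9 10 5 6)| = 5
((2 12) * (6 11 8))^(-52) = (12)(6 8 11) = [0, 1, 2, 3, 4, 5, 8, 7, 11, 9, 10, 6, 12]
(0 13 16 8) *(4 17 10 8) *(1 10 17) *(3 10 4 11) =(17)(0 13 16 11 3 10 8)(1 4) =[13, 4, 2, 10, 1, 5, 6, 7, 0, 9, 8, 3, 12, 16, 14, 15, 11, 17]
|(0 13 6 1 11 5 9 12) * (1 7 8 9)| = |(0 13 6 7 8 9 12)(1 11 5)| = 21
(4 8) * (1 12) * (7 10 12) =(1 7 10 12)(4 8) =[0, 7, 2, 3, 8, 5, 6, 10, 4, 9, 12, 11, 1]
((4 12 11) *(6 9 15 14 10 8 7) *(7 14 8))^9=(6 15 14 7 9 8 10)=[0, 1, 2, 3, 4, 5, 15, 9, 10, 8, 6, 11, 12, 13, 7, 14]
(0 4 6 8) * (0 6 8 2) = (0 4 8 6 2) = [4, 1, 0, 3, 8, 5, 2, 7, 6]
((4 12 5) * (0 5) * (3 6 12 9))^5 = [6, 1, 2, 4, 0, 12, 9, 7, 8, 5, 10, 11, 3] = (0 6 9 5 12 3 4)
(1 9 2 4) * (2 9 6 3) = (9)(1 6 3 2 4) = [0, 6, 4, 2, 1, 5, 3, 7, 8, 9]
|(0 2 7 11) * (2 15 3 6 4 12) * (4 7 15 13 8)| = 11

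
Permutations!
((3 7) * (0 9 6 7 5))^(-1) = (0 5 3 7 6 9) = [5, 1, 2, 7, 4, 3, 9, 6, 8, 0]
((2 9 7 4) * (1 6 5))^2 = (1 5 6)(2 7)(4 9) = [0, 5, 7, 3, 9, 6, 1, 2, 8, 4]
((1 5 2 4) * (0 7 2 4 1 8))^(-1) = [8, 2, 7, 3, 5, 1, 6, 0, 4] = (0 8 4 5 1 2 7)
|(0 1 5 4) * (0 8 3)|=6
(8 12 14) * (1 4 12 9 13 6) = [0, 4, 2, 3, 12, 5, 1, 7, 9, 13, 10, 11, 14, 6, 8] = (1 4 12 14 8 9 13 6)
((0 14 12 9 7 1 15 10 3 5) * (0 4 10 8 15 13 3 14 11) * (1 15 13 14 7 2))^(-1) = (0 11)(1 2 9 12 14)(3 13 8 15 7 10 4 5) = [11, 2, 9, 13, 5, 3, 6, 10, 15, 12, 4, 0, 14, 8, 1, 7]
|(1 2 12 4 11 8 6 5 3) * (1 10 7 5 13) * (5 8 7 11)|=12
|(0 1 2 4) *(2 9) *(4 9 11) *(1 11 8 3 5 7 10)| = |(0 11 4)(1 8 3 5 7 10)(2 9)| = 6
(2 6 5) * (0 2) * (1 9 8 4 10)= (0 2 6 5)(1 9 8 4 10)= [2, 9, 6, 3, 10, 0, 5, 7, 4, 8, 1]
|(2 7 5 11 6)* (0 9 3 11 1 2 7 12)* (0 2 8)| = 18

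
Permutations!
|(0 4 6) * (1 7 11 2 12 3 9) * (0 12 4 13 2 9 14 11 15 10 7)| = 33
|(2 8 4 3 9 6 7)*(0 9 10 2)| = 20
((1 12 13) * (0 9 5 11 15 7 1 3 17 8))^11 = (0 8 17 3 13 12 1 7 15 11 5 9) = [8, 7, 2, 13, 4, 9, 6, 15, 17, 0, 10, 5, 1, 12, 14, 11, 16, 3]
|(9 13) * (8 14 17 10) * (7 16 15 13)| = 20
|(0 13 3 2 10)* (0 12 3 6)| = |(0 13 6)(2 10 12 3)| = 12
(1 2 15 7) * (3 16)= (1 2 15 7)(3 16)= [0, 2, 15, 16, 4, 5, 6, 1, 8, 9, 10, 11, 12, 13, 14, 7, 3]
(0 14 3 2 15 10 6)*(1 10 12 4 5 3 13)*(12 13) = (0 14 12 4 5 3 2 15 13 1 10 6) = [14, 10, 15, 2, 5, 3, 0, 7, 8, 9, 6, 11, 4, 1, 12, 13]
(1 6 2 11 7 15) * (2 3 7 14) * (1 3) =(1 6)(2 11 14)(3 7 15) =[0, 6, 11, 7, 4, 5, 1, 15, 8, 9, 10, 14, 12, 13, 2, 3]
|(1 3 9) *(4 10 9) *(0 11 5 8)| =|(0 11 5 8)(1 3 4 10 9)| =20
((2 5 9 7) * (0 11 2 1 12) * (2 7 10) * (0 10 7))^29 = [11, 12, 5, 3, 4, 9, 6, 1, 8, 7, 2, 0, 10] = (0 11)(1 12 10 2 5 9 7)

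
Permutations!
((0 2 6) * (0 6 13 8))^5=(0 2 13 8)=[2, 1, 13, 3, 4, 5, 6, 7, 0, 9, 10, 11, 12, 8]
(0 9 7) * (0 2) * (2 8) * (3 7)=(0 9 3 7 8 2)=[9, 1, 0, 7, 4, 5, 6, 8, 2, 3]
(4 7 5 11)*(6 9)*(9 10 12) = [0, 1, 2, 3, 7, 11, 10, 5, 8, 6, 12, 4, 9] = (4 7 5 11)(6 10 12 9)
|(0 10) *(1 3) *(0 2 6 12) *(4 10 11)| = 14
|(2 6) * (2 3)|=3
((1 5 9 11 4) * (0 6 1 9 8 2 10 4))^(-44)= (0 10 1 9 8)(2 6 4 5 11)= [10, 9, 6, 3, 5, 11, 4, 7, 0, 8, 1, 2]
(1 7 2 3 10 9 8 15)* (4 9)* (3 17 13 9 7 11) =[0, 11, 17, 10, 7, 5, 6, 2, 15, 8, 4, 3, 12, 9, 14, 1, 16, 13] =(1 11 3 10 4 7 2 17 13 9 8 15)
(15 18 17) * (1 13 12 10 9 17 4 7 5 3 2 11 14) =(1 13 12 10 9 17 15 18 4 7 5 3 2 11 14) =[0, 13, 11, 2, 7, 3, 6, 5, 8, 17, 9, 14, 10, 12, 1, 18, 16, 15, 4]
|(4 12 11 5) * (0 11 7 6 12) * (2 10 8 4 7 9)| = |(0 11 5 7 6 12 9 2 10 8 4)| = 11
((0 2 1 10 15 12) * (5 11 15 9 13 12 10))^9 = (0 12 13 9 10 15 11 5 1 2) = [12, 2, 0, 3, 4, 1, 6, 7, 8, 10, 15, 5, 13, 9, 14, 11]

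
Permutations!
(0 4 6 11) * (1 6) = (0 4 1 6 11) = [4, 6, 2, 3, 1, 5, 11, 7, 8, 9, 10, 0]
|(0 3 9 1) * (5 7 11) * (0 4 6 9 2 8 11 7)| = |(0 3 2 8 11 5)(1 4 6 9)| = 12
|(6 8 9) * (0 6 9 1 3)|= 5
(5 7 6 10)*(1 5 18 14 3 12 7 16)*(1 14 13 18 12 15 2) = (1 5 16 14 3 15 2)(6 10 12 7)(13 18) = [0, 5, 1, 15, 4, 16, 10, 6, 8, 9, 12, 11, 7, 18, 3, 2, 14, 17, 13]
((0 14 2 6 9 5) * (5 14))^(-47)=(0 5)(2 6 9 14)=[5, 1, 6, 3, 4, 0, 9, 7, 8, 14, 10, 11, 12, 13, 2]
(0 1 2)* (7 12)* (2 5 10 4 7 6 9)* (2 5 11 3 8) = [1, 11, 0, 8, 7, 10, 9, 12, 2, 5, 4, 3, 6] = (0 1 11 3 8 2)(4 7 12 6 9 5 10)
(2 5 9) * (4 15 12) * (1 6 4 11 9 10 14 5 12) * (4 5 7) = (1 6 5 10 14 7 4 15)(2 12 11 9) = [0, 6, 12, 3, 15, 10, 5, 4, 8, 2, 14, 9, 11, 13, 7, 1]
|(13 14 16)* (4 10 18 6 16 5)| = |(4 10 18 6 16 13 14 5)| = 8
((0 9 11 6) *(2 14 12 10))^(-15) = (0 9 11 6)(2 14 12 10) = [9, 1, 14, 3, 4, 5, 0, 7, 8, 11, 2, 6, 10, 13, 12]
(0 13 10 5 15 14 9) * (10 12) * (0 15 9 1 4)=(0 13 12 10 5 9 15 14 1 4)=[13, 4, 2, 3, 0, 9, 6, 7, 8, 15, 5, 11, 10, 12, 1, 14]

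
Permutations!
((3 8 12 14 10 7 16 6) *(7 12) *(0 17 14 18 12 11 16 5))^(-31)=(0 14 11 6 8 5 17 10 16 3 7)(12 18)=[14, 1, 2, 7, 4, 17, 8, 0, 5, 9, 16, 6, 18, 13, 11, 15, 3, 10, 12]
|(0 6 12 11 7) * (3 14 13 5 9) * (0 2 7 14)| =18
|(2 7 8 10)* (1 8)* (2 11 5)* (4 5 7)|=15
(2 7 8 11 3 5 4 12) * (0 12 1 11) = (0 12 2 7 8)(1 11 3 5 4) = [12, 11, 7, 5, 1, 4, 6, 8, 0, 9, 10, 3, 2]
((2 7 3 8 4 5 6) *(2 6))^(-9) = (2 8)(3 5)(4 7) = [0, 1, 8, 5, 7, 3, 6, 4, 2]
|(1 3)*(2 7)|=|(1 3)(2 7)|=2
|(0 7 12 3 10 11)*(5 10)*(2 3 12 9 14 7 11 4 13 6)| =|(0 11)(2 3 5 10 4 13 6)(7 9 14)| =42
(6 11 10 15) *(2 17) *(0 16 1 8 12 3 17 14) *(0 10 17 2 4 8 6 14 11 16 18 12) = (0 18 12 3 2 11 17 4 8)(1 6 16)(10 15 14) = [18, 6, 11, 2, 8, 5, 16, 7, 0, 9, 15, 17, 3, 13, 10, 14, 1, 4, 12]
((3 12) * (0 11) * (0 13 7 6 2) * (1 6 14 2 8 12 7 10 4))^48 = (0 3 1 11 7 6 13 14 8 10 2 12 4) = [3, 11, 12, 1, 0, 5, 13, 6, 10, 9, 2, 7, 4, 14, 8]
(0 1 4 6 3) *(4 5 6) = [1, 5, 2, 0, 4, 6, 3] = (0 1 5 6 3)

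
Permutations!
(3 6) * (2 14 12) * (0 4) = (0 4)(2 14 12)(3 6) = [4, 1, 14, 6, 0, 5, 3, 7, 8, 9, 10, 11, 2, 13, 12]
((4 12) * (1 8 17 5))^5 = [0, 8, 2, 3, 12, 1, 6, 7, 17, 9, 10, 11, 4, 13, 14, 15, 16, 5] = (1 8 17 5)(4 12)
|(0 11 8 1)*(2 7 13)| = 12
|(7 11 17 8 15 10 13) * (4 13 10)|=|(4 13 7 11 17 8 15)|=7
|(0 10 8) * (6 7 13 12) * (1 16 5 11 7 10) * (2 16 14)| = |(0 1 14 2 16 5 11 7 13 12 6 10 8)| = 13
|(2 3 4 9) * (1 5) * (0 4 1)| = 7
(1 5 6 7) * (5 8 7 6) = (1 8 7) = [0, 8, 2, 3, 4, 5, 6, 1, 7]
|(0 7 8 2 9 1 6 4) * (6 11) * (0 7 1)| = |(0 1 11 6 4 7 8 2 9)| = 9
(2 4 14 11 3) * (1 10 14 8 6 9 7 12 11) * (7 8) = [0, 10, 4, 2, 7, 5, 9, 12, 6, 8, 14, 3, 11, 13, 1] = (1 10 14)(2 4 7 12 11 3)(6 9 8)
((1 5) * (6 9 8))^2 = (6 8 9) = [0, 1, 2, 3, 4, 5, 8, 7, 9, 6]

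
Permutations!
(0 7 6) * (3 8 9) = (0 7 6)(3 8 9) = [7, 1, 2, 8, 4, 5, 0, 6, 9, 3]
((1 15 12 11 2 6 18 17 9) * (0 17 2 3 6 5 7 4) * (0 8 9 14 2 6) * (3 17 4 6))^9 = (0 14 8 5 1 6 12 3 17 4 2 9 7 15 18 11) = [14, 6, 9, 17, 2, 1, 12, 15, 5, 7, 10, 0, 3, 13, 8, 18, 16, 4, 11]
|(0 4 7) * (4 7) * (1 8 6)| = 6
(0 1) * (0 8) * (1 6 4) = (0 6 4 1 8) = [6, 8, 2, 3, 1, 5, 4, 7, 0]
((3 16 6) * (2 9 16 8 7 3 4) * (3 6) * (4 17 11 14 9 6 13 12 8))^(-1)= (2 4 3 16 9 14 11 17 6)(7 8 12 13)= [0, 1, 4, 16, 3, 5, 2, 8, 12, 14, 10, 17, 13, 7, 11, 15, 9, 6]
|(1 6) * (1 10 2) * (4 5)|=|(1 6 10 2)(4 5)|=4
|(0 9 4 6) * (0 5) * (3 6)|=6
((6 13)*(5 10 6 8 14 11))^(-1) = (5 11 14 8 13 6 10) = [0, 1, 2, 3, 4, 11, 10, 7, 13, 9, 5, 14, 12, 6, 8]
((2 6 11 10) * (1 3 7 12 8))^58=(1 12 3 8 7)(2 11)(6 10)=[0, 12, 11, 8, 4, 5, 10, 1, 7, 9, 6, 2, 3]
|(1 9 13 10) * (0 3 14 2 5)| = |(0 3 14 2 5)(1 9 13 10)| = 20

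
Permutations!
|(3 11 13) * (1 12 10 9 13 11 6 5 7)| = 9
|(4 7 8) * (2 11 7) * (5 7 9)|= 7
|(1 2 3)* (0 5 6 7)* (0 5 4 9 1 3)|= |(0 4 9 1 2)(5 6 7)|= 15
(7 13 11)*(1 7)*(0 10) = (0 10)(1 7 13 11) = [10, 7, 2, 3, 4, 5, 6, 13, 8, 9, 0, 1, 12, 11]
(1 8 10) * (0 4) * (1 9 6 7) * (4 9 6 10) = [9, 8, 2, 3, 0, 5, 7, 1, 4, 10, 6] = (0 9 10 6 7 1 8 4)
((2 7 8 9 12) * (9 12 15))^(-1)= (2 12 8 7)(9 15)= [0, 1, 12, 3, 4, 5, 6, 2, 7, 15, 10, 11, 8, 13, 14, 9]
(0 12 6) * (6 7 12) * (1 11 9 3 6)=(0 1 11 9 3 6)(7 12)=[1, 11, 2, 6, 4, 5, 0, 12, 8, 3, 10, 9, 7]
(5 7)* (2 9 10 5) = (2 9 10 5 7) = [0, 1, 9, 3, 4, 7, 6, 2, 8, 10, 5]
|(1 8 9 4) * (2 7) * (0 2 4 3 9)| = 6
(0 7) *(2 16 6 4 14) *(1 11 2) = (0 7)(1 11 2 16 6 4 14) = [7, 11, 16, 3, 14, 5, 4, 0, 8, 9, 10, 2, 12, 13, 1, 15, 6]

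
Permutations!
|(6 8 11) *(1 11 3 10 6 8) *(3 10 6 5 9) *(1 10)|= 15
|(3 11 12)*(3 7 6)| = |(3 11 12 7 6)| = 5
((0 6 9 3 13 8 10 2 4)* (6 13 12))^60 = [0, 1, 2, 3, 4, 5, 6, 7, 8, 9, 10, 11, 12, 13] = (13)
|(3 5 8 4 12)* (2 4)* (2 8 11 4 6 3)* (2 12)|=6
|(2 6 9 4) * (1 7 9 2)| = 4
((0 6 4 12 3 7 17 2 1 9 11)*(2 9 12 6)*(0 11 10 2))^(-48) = (17) = [0, 1, 2, 3, 4, 5, 6, 7, 8, 9, 10, 11, 12, 13, 14, 15, 16, 17]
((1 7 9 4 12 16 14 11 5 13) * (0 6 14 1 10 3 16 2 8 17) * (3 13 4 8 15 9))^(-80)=[5, 1, 17, 3, 9, 15, 4, 7, 14, 6, 10, 2, 8, 13, 12, 0, 16, 11]=(0 5 15)(2 17 11)(4 9 6)(8 14 12)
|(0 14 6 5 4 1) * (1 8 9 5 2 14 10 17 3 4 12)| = |(0 10 17 3 4 8 9 5 12 1)(2 14 6)| = 30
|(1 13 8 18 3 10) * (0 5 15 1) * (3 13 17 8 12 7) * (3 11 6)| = |(0 5 15 1 17 8 18 13 12 7 11 6 3 10)| = 14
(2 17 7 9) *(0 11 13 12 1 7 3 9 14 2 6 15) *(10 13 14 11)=(0 10 13 12 1 7 11 14 2 17 3 9 6 15)=[10, 7, 17, 9, 4, 5, 15, 11, 8, 6, 13, 14, 1, 12, 2, 0, 16, 3]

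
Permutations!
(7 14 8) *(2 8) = (2 8 7 14) = [0, 1, 8, 3, 4, 5, 6, 14, 7, 9, 10, 11, 12, 13, 2]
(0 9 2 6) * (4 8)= (0 9 2 6)(4 8)= [9, 1, 6, 3, 8, 5, 0, 7, 4, 2]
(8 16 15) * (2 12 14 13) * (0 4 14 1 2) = (0 4 14 13)(1 2 12)(8 16 15) = [4, 2, 12, 3, 14, 5, 6, 7, 16, 9, 10, 11, 1, 0, 13, 8, 15]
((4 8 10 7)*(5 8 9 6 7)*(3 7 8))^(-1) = (3 5 10 8 6 9 4 7) = [0, 1, 2, 5, 7, 10, 9, 3, 6, 4, 8]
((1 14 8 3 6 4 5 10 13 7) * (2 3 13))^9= [0, 7, 4, 5, 2, 3, 10, 13, 14, 9, 6, 11, 12, 8, 1]= (1 7 13 8 14)(2 4)(3 5)(6 10)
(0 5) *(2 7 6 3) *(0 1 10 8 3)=(0 5 1 10 8 3 2 7 6)=[5, 10, 7, 2, 4, 1, 0, 6, 3, 9, 8]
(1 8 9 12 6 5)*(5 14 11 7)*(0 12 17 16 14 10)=[12, 8, 2, 3, 4, 1, 10, 5, 9, 17, 0, 7, 6, 13, 11, 15, 14, 16]=(0 12 6 10)(1 8 9 17 16 14 11 7 5)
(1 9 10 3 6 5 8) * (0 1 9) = (0 1)(3 6 5 8 9 10) = [1, 0, 2, 6, 4, 8, 5, 7, 9, 10, 3]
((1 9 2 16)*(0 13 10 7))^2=(0 10)(1 2)(7 13)(9 16)=[10, 2, 1, 3, 4, 5, 6, 13, 8, 16, 0, 11, 12, 7, 14, 15, 9]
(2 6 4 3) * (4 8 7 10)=(2 6 8 7 10 4 3)=[0, 1, 6, 2, 3, 5, 8, 10, 7, 9, 4]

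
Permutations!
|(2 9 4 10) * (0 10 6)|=|(0 10 2 9 4 6)|=6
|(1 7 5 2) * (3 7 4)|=|(1 4 3 7 5 2)|=6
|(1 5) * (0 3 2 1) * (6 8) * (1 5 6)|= |(0 3 2 5)(1 6 8)|= 12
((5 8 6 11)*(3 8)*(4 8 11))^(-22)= (3 5 11)(4 6 8)= [0, 1, 2, 5, 6, 11, 8, 7, 4, 9, 10, 3]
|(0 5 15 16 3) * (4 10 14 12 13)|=|(0 5 15 16 3)(4 10 14 12 13)|=5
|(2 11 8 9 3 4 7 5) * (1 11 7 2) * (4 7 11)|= |(1 4 2 11 8 9 3 7 5)|= 9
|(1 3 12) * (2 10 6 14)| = 12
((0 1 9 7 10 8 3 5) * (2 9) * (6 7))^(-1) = (0 5 3 8 10 7 6 9 2 1) = [5, 0, 1, 8, 4, 3, 9, 6, 10, 2, 7]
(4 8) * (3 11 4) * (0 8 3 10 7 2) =(0 8 10 7 2)(3 11 4) =[8, 1, 0, 11, 3, 5, 6, 2, 10, 9, 7, 4]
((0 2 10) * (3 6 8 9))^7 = [2, 1, 10, 9, 4, 5, 3, 7, 6, 8, 0] = (0 2 10)(3 9 8 6)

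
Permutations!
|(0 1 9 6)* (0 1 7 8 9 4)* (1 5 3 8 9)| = |(0 7 9 6 5 3 8 1 4)| = 9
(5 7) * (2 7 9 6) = (2 7 5 9 6) = [0, 1, 7, 3, 4, 9, 2, 5, 8, 6]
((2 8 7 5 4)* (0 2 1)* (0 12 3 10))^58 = (0 3 1 5 8)(2 10 12 4 7) = [3, 5, 10, 1, 7, 8, 6, 2, 0, 9, 12, 11, 4]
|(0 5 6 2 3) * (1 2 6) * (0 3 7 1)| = |(0 5)(1 2 7)| = 6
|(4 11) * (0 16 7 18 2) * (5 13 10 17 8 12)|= |(0 16 7 18 2)(4 11)(5 13 10 17 8 12)|= 30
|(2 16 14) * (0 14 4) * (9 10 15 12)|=|(0 14 2 16 4)(9 10 15 12)|=20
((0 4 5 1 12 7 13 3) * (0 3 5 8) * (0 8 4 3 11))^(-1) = [11, 5, 2, 0, 4, 13, 6, 12, 8, 9, 10, 3, 1, 7] = (0 11 3)(1 5 13 7 12)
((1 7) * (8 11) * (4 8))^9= (11)(1 7)= [0, 7, 2, 3, 4, 5, 6, 1, 8, 9, 10, 11]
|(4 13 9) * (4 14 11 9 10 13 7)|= 6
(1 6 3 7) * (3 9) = [0, 6, 2, 7, 4, 5, 9, 1, 8, 3] = (1 6 9 3 7)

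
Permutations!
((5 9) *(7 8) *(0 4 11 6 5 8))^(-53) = (0 6 8 4 5 7 11 9) = [6, 1, 2, 3, 5, 7, 8, 11, 4, 0, 10, 9]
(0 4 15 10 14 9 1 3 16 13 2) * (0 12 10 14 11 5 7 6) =(0 4 15 14 9 1 3 16 13 2 12 10 11 5 7 6) =[4, 3, 12, 16, 15, 7, 0, 6, 8, 1, 11, 5, 10, 2, 9, 14, 13]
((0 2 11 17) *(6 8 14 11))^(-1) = [17, 1, 0, 3, 4, 5, 2, 7, 6, 9, 10, 14, 12, 13, 8, 15, 16, 11] = (0 17 11 14 8 6 2)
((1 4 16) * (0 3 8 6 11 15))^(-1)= (0 15 11 6 8 3)(1 16 4)= [15, 16, 2, 0, 1, 5, 8, 7, 3, 9, 10, 6, 12, 13, 14, 11, 4]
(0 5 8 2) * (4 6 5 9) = (0 9 4 6 5 8 2) = [9, 1, 0, 3, 6, 8, 5, 7, 2, 4]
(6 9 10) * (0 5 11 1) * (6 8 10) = (0 5 11 1)(6 9)(8 10) = [5, 0, 2, 3, 4, 11, 9, 7, 10, 6, 8, 1]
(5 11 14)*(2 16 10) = [0, 1, 16, 3, 4, 11, 6, 7, 8, 9, 2, 14, 12, 13, 5, 15, 10] = (2 16 10)(5 11 14)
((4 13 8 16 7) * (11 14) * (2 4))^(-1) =(2 7 16 8 13 4)(11 14) =[0, 1, 7, 3, 2, 5, 6, 16, 13, 9, 10, 14, 12, 4, 11, 15, 8]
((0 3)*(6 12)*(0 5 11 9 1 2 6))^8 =(0 12 6 2 1 9 11 5 3) =[12, 9, 1, 0, 4, 3, 2, 7, 8, 11, 10, 5, 6]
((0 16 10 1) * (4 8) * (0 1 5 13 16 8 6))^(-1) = (0 6 4 8)(5 10 16 13) = [6, 1, 2, 3, 8, 10, 4, 7, 0, 9, 16, 11, 12, 5, 14, 15, 13]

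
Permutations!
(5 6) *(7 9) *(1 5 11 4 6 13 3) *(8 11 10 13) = (1 5 8 11 4 6 10 13 3)(7 9) = [0, 5, 2, 1, 6, 8, 10, 9, 11, 7, 13, 4, 12, 3]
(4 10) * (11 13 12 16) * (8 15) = (4 10)(8 15)(11 13 12 16) = [0, 1, 2, 3, 10, 5, 6, 7, 15, 9, 4, 13, 16, 12, 14, 8, 11]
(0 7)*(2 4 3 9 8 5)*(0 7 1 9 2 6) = (0 1 9 8 5 6)(2 4 3) = [1, 9, 4, 2, 3, 6, 0, 7, 5, 8]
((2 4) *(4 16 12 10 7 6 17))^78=(2 17 7 12)(4 6 10 16)=[0, 1, 17, 3, 6, 5, 10, 12, 8, 9, 16, 11, 2, 13, 14, 15, 4, 7]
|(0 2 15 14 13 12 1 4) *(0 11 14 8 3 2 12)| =28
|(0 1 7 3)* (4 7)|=5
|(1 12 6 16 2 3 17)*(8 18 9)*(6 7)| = |(1 12 7 6 16 2 3 17)(8 18 9)| = 24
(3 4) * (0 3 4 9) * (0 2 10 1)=[3, 0, 10, 9, 4, 5, 6, 7, 8, 2, 1]=(0 3 9 2 10 1)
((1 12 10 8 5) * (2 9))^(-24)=(1 12 10 8 5)=[0, 12, 2, 3, 4, 1, 6, 7, 5, 9, 8, 11, 10]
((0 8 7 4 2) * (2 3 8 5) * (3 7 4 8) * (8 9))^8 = (9)(0 2 5) = [2, 1, 5, 3, 4, 0, 6, 7, 8, 9]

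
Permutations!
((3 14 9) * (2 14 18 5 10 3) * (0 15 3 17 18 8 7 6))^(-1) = (0 6 7 8 3 15)(2 9 14)(5 18 17 10) = [6, 1, 9, 15, 4, 18, 7, 8, 3, 14, 5, 11, 12, 13, 2, 0, 16, 10, 17]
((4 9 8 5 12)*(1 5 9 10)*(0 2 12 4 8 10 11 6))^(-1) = [6, 10, 0, 3, 5, 1, 11, 7, 12, 8, 9, 4, 2] = (0 6 11 4 5 1 10 9 8 12 2)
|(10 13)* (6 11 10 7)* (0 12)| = 10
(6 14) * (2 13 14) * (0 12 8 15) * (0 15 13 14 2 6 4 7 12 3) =(15)(0 3)(2 14 4 7 12 8 13) =[3, 1, 14, 0, 7, 5, 6, 12, 13, 9, 10, 11, 8, 2, 4, 15]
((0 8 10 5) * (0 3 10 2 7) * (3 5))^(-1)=(0 7 2 8)(3 10)=[7, 1, 8, 10, 4, 5, 6, 2, 0, 9, 3]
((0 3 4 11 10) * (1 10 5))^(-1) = (0 10 1 5 11 4 3) = [10, 5, 2, 0, 3, 11, 6, 7, 8, 9, 1, 4]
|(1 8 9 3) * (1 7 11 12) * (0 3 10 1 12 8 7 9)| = |(12)(0 3 9 10 1 7 11 8)| = 8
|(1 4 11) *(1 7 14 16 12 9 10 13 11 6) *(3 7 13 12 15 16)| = 6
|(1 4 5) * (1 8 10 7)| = 6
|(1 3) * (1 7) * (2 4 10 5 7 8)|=|(1 3 8 2 4 10 5 7)|=8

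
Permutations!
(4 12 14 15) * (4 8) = [0, 1, 2, 3, 12, 5, 6, 7, 4, 9, 10, 11, 14, 13, 15, 8] = (4 12 14 15 8)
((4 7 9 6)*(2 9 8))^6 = [0, 1, 2, 3, 4, 5, 6, 7, 8, 9] = (9)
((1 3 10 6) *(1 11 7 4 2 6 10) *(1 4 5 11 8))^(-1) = (1 8 6 2 4 3)(5 7 11) = [0, 8, 4, 1, 3, 7, 2, 11, 6, 9, 10, 5]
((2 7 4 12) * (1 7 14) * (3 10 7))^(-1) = (1 14 2 12 4 7 10 3) = [0, 14, 12, 1, 7, 5, 6, 10, 8, 9, 3, 11, 4, 13, 2]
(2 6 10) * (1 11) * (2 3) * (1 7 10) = [0, 11, 6, 2, 4, 5, 1, 10, 8, 9, 3, 7] = (1 11 7 10 3 2 6)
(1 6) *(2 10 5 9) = (1 6)(2 10 5 9) = [0, 6, 10, 3, 4, 9, 1, 7, 8, 2, 5]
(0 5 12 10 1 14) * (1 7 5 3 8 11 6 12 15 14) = [3, 1, 2, 8, 4, 15, 12, 5, 11, 9, 7, 6, 10, 13, 0, 14] = (0 3 8 11 6 12 10 7 5 15 14)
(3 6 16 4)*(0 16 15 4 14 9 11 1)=(0 16 14 9 11 1)(3 6 15 4)=[16, 0, 2, 6, 3, 5, 15, 7, 8, 11, 10, 1, 12, 13, 9, 4, 14]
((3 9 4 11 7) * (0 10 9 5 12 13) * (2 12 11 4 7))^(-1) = (0 13 12 2 11 5 3 7 9 10) = [13, 1, 11, 7, 4, 3, 6, 9, 8, 10, 0, 5, 2, 12]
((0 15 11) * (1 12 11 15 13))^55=(15)=[0, 1, 2, 3, 4, 5, 6, 7, 8, 9, 10, 11, 12, 13, 14, 15]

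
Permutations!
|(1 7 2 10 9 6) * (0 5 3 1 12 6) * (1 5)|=6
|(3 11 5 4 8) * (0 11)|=6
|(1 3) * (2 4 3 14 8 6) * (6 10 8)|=|(1 14 6 2 4 3)(8 10)|=6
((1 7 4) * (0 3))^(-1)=[3, 4, 2, 0, 7, 5, 6, 1]=(0 3)(1 4 7)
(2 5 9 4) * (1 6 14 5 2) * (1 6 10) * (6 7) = (1 10)(4 7 6 14 5 9) = [0, 10, 2, 3, 7, 9, 14, 6, 8, 4, 1, 11, 12, 13, 5]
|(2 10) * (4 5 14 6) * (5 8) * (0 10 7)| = |(0 10 2 7)(4 8 5 14 6)| = 20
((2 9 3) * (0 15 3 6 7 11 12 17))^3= (0 2 7 17 3 6 12 15 9 11)= [2, 1, 7, 6, 4, 5, 12, 17, 8, 11, 10, 0, 15, 13, 14, 9, 16, 3]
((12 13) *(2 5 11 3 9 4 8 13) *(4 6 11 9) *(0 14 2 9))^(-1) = (0 5 2 14)(3 11 6 9 12 13 8 4) = [5, 1, 14, 11, 3, 2, 9, 7, 4, 12, 10, 6, 13, 8, 0]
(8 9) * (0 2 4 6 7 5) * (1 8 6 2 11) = (0 11 1 8 9 6 7 5)(2 4) = [11, 8, 4, 3, 2, 0, 7, 5, 9, 6, 10, 1]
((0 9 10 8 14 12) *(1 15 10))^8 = (15) = [0, 1, 2, 3, 4, 5, 6, 7, 8, 9, 10, 11, 12, 13, 14, 15]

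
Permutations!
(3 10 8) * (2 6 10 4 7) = [0, 1, 6, 4, 7, 5, 10, 2, 3, 9, 8] = (2 6 10 8 3 4 7)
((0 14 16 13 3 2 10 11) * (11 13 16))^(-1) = (16)(0 11 14)(2 3 13 10) = [11, 1, 3, 13, 4, 5, 6, 7, 8, 9, 2, 14, 12, 10, 0, 15, 16]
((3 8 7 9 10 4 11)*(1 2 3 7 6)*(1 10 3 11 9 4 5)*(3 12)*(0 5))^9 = (0 3 7 5 8 4 1 6 9 2 10 12 11) = [3, 6, 10, 7, 1, 8, 9, 5, 4, 2, 12, 0, 11]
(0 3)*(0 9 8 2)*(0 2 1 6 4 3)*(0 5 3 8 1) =(0 5 3 9 1 6 4 8) =[5, 6, 2, 9, 8, 3, 4, 7, 0, 1]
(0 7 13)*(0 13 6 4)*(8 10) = [7, 1, 2, 3, 0, 5, 4, 6, 10, 9, 8, 11, 12, 13] = (13)(0 7 6 4)(8 10)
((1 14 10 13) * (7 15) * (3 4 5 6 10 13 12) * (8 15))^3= (15)(3 6)(4 10)(5 12)= [0, 1, 2, 6, 10, 12, 3, 7, 8, 9, 4, 11, 5, 13, 14, 15]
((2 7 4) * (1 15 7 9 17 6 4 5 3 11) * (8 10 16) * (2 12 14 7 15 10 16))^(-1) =(1 11 3 5 7 14 12 4 6 17 9 2 10)(8 16) =[0, 11, 10, 5, 6, 7, 17, 14, 16, 2, 1, 3, 4, 13, 12, 15, 8, 9]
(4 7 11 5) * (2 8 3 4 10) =[0, 1, 8, 4, 7, 10, 6, 11, 3, 9, 2, 5] =(2 8 3 4 7 11 5 10)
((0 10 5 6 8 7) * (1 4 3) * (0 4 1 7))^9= (0 8 6 5 10)= [8, 1, 2, 3, 4, 10, 5, 7, 6, 9, 0]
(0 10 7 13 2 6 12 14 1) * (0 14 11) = (0 10 7 13 2 6 12 11)(1 14) = [10, 14, 6, 3, 4, 5, 12, 13, 8, 9, 7, 0, 11, 2, 1]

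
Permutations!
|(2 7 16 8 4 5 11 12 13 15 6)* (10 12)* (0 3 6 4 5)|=|(0 3 6 2 7 16 8 5 11 10 12 13 15 4)|=14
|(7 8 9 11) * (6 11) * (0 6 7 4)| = |(0 6 11 4)(7 8 9)| = 12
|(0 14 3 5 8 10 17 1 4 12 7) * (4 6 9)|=|(0 14 3 5 8 10 17 1 6 9 4 12 7)|=13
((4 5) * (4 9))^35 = (4 9 5) = [0, 1, 2, 3, 9, 4, 6, 7, 8, 5]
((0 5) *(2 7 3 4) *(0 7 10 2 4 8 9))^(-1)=[9, 1, 10, 7, 4, 0, 6, 5, 3, 8, 2]=(0 9 8 3 7 5)(2 10)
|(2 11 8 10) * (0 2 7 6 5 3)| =9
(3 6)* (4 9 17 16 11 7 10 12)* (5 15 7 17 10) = (3 6)(4 9 10 12)(5 15 7)(11 17 16) = [0, 1, 2, 6, 9, 15, 3, 5, 8, 10, 12, 17, 4, 13, 14, 7, 11, 16]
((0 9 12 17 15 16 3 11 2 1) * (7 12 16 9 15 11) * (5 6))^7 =(0 17 16 1 12 9 2 7 15 11 3)(5 6) =[17, 12, 7, 0, 4, 6, 5, 15, 8, 2, 10, 3, 9, 13, 14, 11, 1, 16]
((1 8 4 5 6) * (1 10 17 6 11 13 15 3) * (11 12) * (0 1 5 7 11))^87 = [12, 0, 2, 15, 8, 3, 6, 4, 1, 9, 10, 7, 5, 11, 14, 13, 16, 17] = (17)(0 12 5 3 15 13 11 7 4 8 1)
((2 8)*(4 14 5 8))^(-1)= (2 8 5 14 4)= [0, 1, 8, 3, 2, 14, 6, 7, 5, 9, 10, 11, 12, 13, 4]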